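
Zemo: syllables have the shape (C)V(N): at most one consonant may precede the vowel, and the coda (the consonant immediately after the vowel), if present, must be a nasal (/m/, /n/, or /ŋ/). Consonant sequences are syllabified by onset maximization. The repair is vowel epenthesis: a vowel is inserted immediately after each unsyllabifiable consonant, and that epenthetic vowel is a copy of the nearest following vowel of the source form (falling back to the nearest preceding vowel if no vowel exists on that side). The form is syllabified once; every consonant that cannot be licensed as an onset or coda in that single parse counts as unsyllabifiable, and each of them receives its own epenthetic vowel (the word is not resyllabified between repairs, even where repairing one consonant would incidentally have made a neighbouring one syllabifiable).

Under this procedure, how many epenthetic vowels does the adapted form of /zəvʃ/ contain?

2

The unsyllabifiable consonants are /v/, /ʃ/; each receives one epenthetic vowel.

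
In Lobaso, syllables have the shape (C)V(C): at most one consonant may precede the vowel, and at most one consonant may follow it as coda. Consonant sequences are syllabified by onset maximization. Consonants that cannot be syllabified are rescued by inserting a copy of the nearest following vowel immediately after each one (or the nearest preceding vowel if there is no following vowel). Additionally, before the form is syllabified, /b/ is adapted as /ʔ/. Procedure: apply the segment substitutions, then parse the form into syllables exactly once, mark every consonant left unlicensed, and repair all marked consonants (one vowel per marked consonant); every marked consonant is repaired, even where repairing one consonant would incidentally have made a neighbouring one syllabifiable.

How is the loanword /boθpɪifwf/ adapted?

ʔoθpɪifwifi

Substitution: /b/ → /ʔ/, giving /ʔoθpɪifwf/.
The consonants /w/, /f/ cannot be parsed into a legal (C)V(C) syllable (at most one coda consonant is licensed; onsets are limited to one consonant).
Epenthesis after each stranded consonant: /w/ → /wi/, /f/ → /fi/.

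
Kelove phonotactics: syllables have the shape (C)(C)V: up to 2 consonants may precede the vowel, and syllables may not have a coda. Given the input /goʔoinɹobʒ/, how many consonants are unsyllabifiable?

2

Syllabifying with onset maximization leaves /b/, /ʒ/ stranded (no codas are permitted; onsets may contain at most 2 consonants).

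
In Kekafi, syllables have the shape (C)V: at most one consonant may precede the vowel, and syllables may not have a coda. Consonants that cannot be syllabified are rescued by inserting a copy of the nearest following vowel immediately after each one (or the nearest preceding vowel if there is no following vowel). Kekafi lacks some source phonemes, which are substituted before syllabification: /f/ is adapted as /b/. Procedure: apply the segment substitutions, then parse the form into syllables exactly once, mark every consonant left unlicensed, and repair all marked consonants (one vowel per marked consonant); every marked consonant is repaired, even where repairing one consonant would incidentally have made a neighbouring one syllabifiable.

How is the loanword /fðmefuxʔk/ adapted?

Substitution: /f/ → /b/, giving /bðmebuxʔk/.
Syllabifying with onset maximization leaves /b/, /ð/, /x/, /ʔ/, /k/ stranded (no codas are permitted; onsets are limited to one consonant).
Epenthesis after each stranded consonant: /b/ → /be/, /ð/ → /ðe/, /x/ → /xu/, /ʔ/ → /ʔu/, /k/ → /ku/.

beðemebuxuʔuku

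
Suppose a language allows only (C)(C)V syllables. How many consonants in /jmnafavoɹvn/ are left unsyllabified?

4

The consonants /j/, /ɹ/, /v/, /n/ cannot be parsed into a legal (C)(C)V syllable (no codas are permitted; onsets may contain at most 2 consonants).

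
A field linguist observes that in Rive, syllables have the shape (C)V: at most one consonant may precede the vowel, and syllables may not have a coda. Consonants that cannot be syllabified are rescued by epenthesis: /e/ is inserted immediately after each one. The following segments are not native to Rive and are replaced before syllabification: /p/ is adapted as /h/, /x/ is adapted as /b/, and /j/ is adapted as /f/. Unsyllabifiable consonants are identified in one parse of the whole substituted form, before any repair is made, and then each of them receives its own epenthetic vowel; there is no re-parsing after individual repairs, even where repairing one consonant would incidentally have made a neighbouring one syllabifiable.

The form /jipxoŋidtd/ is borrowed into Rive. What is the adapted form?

fiheboŋidetede

Substitution: /j/ → /f/, /p/ → /h/, /x/ → /b/, giving /fihboŋidtd/.
The consonants /h/, /d/, /t/, /d/ cannot be parsed into a legal (C)V syllable (no codas are permitted; onsets are limited to one consonant).
Epenthesis after each stranded consonant: /h/ → /he/, /d/ → /de/, /t/ → /te/, /d/ → /de/.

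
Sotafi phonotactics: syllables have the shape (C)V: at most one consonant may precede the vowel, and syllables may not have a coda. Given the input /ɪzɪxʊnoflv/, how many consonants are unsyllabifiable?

3

Syllabifying with onset maximization leaves /f/, /l/, /v/ stranded (no codas are permitted; onsets are limited to one consonant).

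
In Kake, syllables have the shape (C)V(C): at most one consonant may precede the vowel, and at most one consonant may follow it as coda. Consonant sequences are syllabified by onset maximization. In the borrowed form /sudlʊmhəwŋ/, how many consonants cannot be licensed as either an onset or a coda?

Syllabifying with onset maximization leaves /ŋ/ stranded (at most one coda consonant is licensed; onsets are limited to one consonant).

1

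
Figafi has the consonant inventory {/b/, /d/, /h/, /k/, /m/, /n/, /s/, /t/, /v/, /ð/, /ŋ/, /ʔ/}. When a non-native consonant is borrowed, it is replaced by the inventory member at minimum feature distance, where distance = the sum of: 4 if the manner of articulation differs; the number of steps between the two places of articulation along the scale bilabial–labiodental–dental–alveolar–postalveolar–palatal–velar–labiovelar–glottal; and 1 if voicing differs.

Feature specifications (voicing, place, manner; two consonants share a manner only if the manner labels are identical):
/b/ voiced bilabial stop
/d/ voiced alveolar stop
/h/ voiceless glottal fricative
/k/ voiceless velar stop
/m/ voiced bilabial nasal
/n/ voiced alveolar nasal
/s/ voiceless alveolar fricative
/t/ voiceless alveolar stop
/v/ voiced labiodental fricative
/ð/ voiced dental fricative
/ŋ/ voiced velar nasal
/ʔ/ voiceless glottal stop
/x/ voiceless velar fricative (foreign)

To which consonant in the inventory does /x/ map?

h

/h/ is closest: same manner (fricative), place distance 2 (velar→glottal), same voicing; total 2. Next closest is /s/ at distance 3.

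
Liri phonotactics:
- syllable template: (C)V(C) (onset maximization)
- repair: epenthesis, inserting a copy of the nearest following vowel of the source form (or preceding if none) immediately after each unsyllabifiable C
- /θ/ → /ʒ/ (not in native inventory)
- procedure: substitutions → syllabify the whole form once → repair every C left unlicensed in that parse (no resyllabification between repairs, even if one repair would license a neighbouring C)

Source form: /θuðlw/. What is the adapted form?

ʒuðluwu

Substitution: /θ/ → /ʒ/, giving /ʒuðlw/.
Syllabifying with onset maximization leaves /l/, /w/ stranded (at most one coda consonant is licensed; onsets are limited to one consonant).
Each unlicensed consonant becomes the onset of a new syllable: /l/ → /lu/, /w/ → /wu/.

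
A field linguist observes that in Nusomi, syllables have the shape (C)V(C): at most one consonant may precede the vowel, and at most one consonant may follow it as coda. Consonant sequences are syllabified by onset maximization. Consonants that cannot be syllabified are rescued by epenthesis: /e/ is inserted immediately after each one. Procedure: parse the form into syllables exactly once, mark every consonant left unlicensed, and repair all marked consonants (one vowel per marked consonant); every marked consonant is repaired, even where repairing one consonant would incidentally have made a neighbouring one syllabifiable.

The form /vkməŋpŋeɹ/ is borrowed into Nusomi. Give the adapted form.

vekeməŋpeŋeɹ

The consonants /v/, /k/, /p/ cannot be parsed into a legal (C)V(C) syllable (at most one coda consonant is licensed; onsets are limited to one consonant).
Epenthesis after each stranded consonant: /v/ → /ve/, /k/ → /ke/, /p/ → /pe/.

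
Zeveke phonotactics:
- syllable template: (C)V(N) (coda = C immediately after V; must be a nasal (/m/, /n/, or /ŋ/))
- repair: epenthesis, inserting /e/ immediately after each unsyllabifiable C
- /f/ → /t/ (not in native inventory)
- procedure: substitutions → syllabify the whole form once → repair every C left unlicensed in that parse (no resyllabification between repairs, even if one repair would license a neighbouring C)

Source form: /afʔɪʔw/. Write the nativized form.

Substitution: /f/ → /t/, giving /atʔɪʔw/.
The consonants /t/, /ʔ/, /w/ cannot be parsed into a legal (C)V(N) syllable (only a nasal (/m/, /n/, or /ŋ/) is licensed in coda position; onsets are limited to one consonant).
Inserting the epenthetic vowel yields /t/ → /te/, /ʔ/ → /ʔe/, /w/ → /we/.

ateʔɪʔewe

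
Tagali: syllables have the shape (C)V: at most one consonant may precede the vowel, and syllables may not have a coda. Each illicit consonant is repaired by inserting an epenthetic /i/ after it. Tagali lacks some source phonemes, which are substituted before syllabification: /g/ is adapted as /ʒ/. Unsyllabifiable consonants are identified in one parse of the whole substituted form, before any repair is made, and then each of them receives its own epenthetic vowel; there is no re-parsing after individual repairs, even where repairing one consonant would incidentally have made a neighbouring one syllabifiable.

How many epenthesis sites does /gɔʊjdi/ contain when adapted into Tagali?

After substitution the input is /ʒɔʊjdi/.
The unsyllabifiable consonants are /j/; each receives one epenthetic vowel.

1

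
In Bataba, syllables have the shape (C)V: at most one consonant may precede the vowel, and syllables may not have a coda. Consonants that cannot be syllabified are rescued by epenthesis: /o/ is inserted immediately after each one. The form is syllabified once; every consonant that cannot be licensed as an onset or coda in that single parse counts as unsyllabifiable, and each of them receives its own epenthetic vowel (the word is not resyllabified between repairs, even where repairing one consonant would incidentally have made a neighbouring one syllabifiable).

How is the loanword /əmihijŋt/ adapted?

əmihijoŋoto

The consonants /j/, /ŋ/, /t/ cannot be parsed into a legal (C)V syllable (no codas are permitted; onsets are limited to one consonant).
Inserting the epenthetic vowel yields /j/ → /jo/, /ŋ/ → /ŋo/, /t/ → /to/.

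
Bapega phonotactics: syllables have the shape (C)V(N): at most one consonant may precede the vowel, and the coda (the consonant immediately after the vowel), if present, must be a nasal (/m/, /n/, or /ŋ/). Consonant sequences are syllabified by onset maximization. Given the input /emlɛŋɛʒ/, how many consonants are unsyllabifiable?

1

Syllabifying with onset maximization leaves /ʒ/ stranded (only a nasal (/m/, /n/, or /ŋ/) is licensed in coda position; onsets are limited to one consonant).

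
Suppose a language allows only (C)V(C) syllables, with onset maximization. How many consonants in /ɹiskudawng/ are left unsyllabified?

Under (C)V(C), the unsyllabifiable consonants are /n/, /g/ (at most one coda consonant is licensed; onsets are limited to one consonant).

2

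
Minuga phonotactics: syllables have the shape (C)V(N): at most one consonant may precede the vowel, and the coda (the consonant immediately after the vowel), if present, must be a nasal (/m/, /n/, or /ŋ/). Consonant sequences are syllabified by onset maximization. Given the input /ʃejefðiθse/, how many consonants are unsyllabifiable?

Under (C)V(N), the unsyllabifiable consonants are /f/, /θ/ (only a nasal (/m/, /n/, or /ŋ/) is licensed in coda position; onsets are limited to one consonant).

2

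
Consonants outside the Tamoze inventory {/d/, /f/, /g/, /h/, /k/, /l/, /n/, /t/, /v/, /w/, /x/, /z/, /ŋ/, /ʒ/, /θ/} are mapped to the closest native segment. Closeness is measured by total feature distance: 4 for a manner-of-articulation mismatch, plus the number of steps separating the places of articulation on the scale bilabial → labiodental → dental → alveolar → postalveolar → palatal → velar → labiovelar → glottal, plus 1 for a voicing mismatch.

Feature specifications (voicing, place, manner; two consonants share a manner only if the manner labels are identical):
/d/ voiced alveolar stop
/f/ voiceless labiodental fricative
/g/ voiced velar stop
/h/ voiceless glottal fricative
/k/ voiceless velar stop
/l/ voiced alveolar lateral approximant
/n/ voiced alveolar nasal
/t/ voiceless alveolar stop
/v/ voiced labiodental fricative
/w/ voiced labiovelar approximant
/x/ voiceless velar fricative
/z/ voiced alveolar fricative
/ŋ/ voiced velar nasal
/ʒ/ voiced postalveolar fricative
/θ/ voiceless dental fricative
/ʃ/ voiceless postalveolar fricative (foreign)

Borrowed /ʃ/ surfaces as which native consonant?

ʒ

/ʒ/ is closest: same manner (fricative), place distance 0 (postalveolar→postalveolar), voicing differs (+1); total 1. Next closest is /x/ at distance 2.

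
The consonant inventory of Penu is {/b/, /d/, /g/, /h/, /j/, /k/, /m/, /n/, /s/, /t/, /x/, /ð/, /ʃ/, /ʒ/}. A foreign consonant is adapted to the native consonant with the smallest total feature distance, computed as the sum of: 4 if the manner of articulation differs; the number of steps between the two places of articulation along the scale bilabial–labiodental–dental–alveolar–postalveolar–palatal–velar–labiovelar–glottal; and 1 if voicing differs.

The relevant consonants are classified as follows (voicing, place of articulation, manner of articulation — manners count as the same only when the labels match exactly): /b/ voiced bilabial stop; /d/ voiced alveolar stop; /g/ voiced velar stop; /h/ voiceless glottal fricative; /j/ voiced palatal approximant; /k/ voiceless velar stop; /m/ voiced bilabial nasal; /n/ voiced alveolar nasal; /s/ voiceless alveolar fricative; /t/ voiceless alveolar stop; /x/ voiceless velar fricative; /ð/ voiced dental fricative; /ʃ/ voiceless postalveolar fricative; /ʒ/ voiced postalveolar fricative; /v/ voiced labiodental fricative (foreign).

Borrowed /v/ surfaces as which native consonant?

/ð/ is closest: same manner (fricative), place distance 1 (labiodental→dental), same voicing; total 1. Next closest is /s/ at distance 3.

ð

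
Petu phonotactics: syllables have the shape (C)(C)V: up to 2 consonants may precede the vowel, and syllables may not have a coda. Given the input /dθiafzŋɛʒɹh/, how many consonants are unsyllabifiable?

Syllabifying with onset maximization leaves /f/, /ʒ/, /ɹ/, /h/ stranded (no codas are permitted; onsets may contain at most 2 consonants).

4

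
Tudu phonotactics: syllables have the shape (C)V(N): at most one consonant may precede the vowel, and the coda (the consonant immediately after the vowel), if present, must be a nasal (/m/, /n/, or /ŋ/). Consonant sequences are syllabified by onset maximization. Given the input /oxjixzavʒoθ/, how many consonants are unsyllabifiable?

The consonants /x/, /x/, /v/, /θ/ cannot be parsed into a legal (C)V(N) syllable (only a nasal (/m/, /n/, or /ŋ/) is licensed in coda position; onsets are limited to one consonant).

4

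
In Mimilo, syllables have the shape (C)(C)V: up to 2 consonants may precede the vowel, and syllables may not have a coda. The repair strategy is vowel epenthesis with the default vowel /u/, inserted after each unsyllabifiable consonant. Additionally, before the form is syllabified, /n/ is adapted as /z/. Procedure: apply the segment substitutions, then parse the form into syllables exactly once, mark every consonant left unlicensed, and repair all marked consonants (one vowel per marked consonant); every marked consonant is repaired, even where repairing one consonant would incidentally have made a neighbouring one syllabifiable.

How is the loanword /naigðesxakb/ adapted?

zaigðesxakubu

Substitution: /n/ → /z/, giving /zaigðesxakb/.
Syllabifying with onset maximization leaves /k/, /b/ stranded (no codas are permitted; onsets may contain at most 2 consonants).
Inserting the epenthetic vowel yields /k/ → /ku/, /b/ → /bu/.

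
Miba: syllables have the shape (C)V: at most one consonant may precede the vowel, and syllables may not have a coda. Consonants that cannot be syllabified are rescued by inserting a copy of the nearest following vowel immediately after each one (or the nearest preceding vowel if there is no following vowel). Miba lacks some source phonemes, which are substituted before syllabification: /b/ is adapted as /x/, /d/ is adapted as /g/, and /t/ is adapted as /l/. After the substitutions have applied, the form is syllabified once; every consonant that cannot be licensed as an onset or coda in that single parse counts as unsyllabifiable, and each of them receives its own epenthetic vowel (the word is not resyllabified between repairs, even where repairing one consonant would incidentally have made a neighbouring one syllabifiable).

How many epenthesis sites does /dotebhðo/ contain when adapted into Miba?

2

After substitution the input is /golexhðo/.
The unsyllabifiable consonants are /x/, /h/; each receives one epenthetic vowel.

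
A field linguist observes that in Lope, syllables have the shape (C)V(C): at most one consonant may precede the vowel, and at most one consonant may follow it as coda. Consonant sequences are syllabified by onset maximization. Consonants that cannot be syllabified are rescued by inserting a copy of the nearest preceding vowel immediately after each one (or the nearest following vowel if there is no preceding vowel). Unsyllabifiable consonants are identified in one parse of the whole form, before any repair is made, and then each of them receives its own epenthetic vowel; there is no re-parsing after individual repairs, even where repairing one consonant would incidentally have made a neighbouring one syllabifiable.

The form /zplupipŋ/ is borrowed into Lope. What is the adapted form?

zupulupipŋi

The consonants /z/, /p/, /ŋ/ cannot be parsed into a legal (C)V(C) syllable (at most one coda consonant is licensed; onsets are limited to one consonant).
Each unlicensed consonant becomes the onset of a new syllable: /z/ → /zu/, /p/ → /pu/, /ŋ/ → /ŋi/.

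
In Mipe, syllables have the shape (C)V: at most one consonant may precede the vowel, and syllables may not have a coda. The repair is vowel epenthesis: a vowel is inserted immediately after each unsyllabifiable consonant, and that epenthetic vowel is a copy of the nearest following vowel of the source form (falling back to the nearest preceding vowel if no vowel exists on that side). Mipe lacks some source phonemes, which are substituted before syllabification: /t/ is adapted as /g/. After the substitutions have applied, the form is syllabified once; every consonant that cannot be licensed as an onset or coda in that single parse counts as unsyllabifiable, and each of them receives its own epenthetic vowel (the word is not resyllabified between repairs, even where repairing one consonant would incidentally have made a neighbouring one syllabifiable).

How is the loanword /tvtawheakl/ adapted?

Substitution: /t/ → /g/, giving /gvgawheakl/.
Syllabifying with onset maximization leaves /g/, /v/, /w/, /k/, /l/ stranded (no codas are permitted; onsets are limited to one consonant).
Epenthesis after each stranded consonant: /g/ → /ga/, /v/ → /va/, /w/ → /we/, /k/ → /ka/, /l/ → /la/.

gavagaweheakala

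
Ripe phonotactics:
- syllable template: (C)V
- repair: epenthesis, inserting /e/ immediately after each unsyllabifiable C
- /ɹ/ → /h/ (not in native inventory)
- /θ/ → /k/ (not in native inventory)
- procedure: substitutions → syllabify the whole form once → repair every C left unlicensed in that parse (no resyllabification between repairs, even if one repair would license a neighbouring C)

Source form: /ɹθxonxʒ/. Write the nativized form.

Substitution: /ɹ/ → /h/, /θ/ → /k/, giving /hkxonxʒ/.
Under (C)V, the unsyllabifiable consonants are /h/, /k/, /n/, /x/, /ʒ/ (no codas are permitted; onsets are limited to one consonant).
Epenthesis after each stranded consonant: /h/ → /he/, /k/ → /ke/, /n/ → /ne/, /x/ → /xe/, /ʒ/ → /ʒe/.

hekexonexeʒe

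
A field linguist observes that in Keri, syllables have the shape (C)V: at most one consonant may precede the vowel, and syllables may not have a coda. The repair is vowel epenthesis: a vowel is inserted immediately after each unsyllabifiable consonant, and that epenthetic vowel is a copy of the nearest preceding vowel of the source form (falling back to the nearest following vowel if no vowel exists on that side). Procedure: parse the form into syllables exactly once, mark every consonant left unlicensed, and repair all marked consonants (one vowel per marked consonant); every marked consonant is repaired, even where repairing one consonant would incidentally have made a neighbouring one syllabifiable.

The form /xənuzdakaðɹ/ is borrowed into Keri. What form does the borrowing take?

xənuzudakaðaɹa

Syllabifying with onset maximization leaves /z/, /ð/, /ɹ/ stranded (no codas are permitted; onsets are limited to one consonant).
Inserting the epenthetic vowel yields /z/ → /zu/, /ð/ → /ða/, /ɹ/ → /ɹa/.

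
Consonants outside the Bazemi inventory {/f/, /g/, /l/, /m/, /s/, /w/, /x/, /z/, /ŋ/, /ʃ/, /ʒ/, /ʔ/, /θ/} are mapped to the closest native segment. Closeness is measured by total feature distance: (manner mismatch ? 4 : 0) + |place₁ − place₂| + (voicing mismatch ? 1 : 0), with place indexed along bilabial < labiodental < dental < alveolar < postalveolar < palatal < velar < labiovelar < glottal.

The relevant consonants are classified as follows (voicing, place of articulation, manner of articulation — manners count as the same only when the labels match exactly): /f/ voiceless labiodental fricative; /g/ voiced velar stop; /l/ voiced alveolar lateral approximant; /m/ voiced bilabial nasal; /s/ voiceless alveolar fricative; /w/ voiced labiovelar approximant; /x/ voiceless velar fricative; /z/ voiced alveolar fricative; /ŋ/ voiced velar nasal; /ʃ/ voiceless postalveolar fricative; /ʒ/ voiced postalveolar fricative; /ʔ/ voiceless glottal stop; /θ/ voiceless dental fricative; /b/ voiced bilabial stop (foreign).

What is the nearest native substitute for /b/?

/m/ is closest: manner differs (stop→nasal, +4), place distance 0 (bilabial→bilabial), same voicing; total 4. Next closest is /f/ at distance 6.

m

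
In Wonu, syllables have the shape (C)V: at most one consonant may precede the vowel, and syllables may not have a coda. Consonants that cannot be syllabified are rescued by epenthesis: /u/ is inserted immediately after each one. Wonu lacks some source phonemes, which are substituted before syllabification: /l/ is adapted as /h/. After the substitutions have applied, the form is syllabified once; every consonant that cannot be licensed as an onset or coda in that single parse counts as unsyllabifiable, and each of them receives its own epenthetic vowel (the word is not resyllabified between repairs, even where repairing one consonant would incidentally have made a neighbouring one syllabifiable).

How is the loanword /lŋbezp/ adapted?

Substitution: /l/ → /h/, giving /hŋbezp/.
Syllabifying with onset maximization leaves /h/, /ŋ/, /z/, /p/ stranded (no codas are permitted; onsets are limited to one consonant).
Each unlicensed consonant becomes the onset of a new syllable: /h/ → /hu/, /ŋ/ → /ŋu/, /z/ → /zu/, /p/ → /pu/.

huŋubezupu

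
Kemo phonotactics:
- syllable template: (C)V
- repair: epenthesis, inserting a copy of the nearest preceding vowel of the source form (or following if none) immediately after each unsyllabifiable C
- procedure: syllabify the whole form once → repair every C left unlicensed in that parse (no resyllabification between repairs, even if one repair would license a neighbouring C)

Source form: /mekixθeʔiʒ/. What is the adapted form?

The consonants /x/, /ʒ/ cannot be parsed into a legal (C)V syllable (no codas are permitted; onsets are limited to one consonant).
Inserting the epenthetic vowel yields /x/ → /xi/, /ʒ/ → /ʒi/.

mekixiθeʔiʒi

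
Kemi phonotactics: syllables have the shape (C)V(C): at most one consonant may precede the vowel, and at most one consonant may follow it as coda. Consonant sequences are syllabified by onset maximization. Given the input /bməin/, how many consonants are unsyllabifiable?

Under (C)V(C), the unsyllabifiable consonants are /b/ (at most one coda consonant is licensed; onsets are limited to one consonant).

1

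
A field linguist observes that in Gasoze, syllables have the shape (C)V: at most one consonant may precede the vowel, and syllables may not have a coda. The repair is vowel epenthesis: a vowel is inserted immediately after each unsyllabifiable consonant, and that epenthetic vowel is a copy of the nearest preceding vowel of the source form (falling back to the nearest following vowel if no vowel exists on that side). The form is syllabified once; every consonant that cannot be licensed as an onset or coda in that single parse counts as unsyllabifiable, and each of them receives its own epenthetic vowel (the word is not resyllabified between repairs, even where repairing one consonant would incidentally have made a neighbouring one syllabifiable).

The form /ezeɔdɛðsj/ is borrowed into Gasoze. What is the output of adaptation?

Syllabifying with onset maximization leaves /ð/, /s/, /j/ stranded (no codas are permitted; onsets are limited to one consonant).
Each unlicensed consonant becomes the onset of a new syllable: /ð/ → /ðɛ/, /s/ → /sɛ/, /j/ → /jɛ/.

ezeɔdɛðɛsɛjɛ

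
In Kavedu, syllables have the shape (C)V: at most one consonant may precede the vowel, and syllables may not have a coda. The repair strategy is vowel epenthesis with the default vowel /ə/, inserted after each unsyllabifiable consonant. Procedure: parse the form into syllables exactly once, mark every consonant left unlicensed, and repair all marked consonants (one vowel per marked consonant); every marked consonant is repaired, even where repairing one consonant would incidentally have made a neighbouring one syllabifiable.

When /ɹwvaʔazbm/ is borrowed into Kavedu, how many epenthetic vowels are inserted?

The unsyllabifiable consonants are /ɹ/, /w/, /z/, /b/, /m/; each receives one epenthetic vowel.

5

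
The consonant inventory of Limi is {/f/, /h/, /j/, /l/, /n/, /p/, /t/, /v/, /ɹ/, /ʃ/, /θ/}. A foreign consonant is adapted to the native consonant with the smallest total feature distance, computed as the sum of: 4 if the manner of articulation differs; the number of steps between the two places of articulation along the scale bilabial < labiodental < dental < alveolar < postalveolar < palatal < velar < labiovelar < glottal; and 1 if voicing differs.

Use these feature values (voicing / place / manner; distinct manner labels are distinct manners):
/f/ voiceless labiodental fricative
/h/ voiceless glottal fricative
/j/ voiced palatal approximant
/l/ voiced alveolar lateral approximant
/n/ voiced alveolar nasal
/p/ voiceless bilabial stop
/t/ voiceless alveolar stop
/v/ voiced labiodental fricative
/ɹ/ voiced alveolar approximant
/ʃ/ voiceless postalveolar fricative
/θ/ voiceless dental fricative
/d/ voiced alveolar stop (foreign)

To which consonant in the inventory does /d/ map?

/t/ is closest: same manner (stop), place distance 0 (alveolar→alveolar), voicing differs (+1); total 1. Next closest is /l/ at distance 4.

t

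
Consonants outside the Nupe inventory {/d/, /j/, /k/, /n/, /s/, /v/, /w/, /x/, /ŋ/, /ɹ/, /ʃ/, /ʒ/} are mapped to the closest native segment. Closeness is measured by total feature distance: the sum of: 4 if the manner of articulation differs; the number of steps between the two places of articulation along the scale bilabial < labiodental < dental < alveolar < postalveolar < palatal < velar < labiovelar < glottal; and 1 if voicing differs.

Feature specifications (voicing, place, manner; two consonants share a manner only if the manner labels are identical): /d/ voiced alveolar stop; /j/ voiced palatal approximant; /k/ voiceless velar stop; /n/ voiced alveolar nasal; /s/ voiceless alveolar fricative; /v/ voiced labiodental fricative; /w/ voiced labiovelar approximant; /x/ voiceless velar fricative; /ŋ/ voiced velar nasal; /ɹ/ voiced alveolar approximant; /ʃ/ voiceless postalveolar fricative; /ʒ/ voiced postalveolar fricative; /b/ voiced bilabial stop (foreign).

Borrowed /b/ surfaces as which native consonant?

/d/ is closest: same manner (stop), place distance 3 (bilabial→alveolar), same voicing; total 3. Next closest is /v/ at distance 5.

d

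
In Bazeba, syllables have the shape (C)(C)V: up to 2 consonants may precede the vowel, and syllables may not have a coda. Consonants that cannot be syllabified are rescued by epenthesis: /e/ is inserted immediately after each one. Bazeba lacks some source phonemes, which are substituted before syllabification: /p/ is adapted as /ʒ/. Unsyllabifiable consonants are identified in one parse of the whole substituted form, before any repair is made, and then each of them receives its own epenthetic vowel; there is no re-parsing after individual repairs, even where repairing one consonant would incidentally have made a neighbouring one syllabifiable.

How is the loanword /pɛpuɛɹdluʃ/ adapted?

Substitution: /p/ → /ʒ/, giving /ʒɛʒuɛɹdluʃ/.
Under (C)(C)V, the unsyllabifiable consonants are /ɹ/, /ʃ/ (no codas are permitted; onsets may contain at most 2 consonants).
Epenthesis after each stranded consonant: /ɹ/ → /ɹe/, /ʃ/ → /ʃe/.

ʒɛʒuɛɹedluʃe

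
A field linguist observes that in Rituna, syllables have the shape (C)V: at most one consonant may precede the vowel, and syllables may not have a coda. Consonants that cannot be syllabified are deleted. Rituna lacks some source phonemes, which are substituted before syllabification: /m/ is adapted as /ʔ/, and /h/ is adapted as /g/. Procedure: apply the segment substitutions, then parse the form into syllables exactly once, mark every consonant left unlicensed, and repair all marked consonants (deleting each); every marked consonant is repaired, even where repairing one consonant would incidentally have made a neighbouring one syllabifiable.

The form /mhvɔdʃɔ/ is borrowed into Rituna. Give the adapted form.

vɔʃɔ

Substitution: /m/ → /ʔ/, /h/ → /g/, giving /ʔgvɔdʃɔ/.
Under (C)V, the unsyllabifiable consonants are /ʔ/, /g/, /d/ (no codas are permitted; onsets are limited to one consonant).
Deleting the stranded consonants removes /ʔ/, /g/, /d/.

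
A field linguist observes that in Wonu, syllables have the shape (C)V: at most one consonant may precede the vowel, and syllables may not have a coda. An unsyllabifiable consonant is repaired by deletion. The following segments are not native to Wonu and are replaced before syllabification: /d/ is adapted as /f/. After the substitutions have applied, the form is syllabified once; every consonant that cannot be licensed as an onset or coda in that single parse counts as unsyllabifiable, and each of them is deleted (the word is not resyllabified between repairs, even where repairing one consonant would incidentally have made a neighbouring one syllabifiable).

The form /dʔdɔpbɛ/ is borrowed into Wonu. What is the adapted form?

fɔbɛ

Substitution: /d/ → /f/, giving /fʔfɔpbɛ/.
Under (C)V, the unsyllabifiable consonants are /f/, /ʔ/, /p/ (no codas are permitted; onsets are limited to one consonant).
Each unlicensed consonant is deleted: /f/, /ʔ/, /p/.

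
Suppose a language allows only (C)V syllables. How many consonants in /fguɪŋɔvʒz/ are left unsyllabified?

4

The consonants /f/, /v/, /ʒ/, /z/ cannot be parsed into a legal (C)V syllable (no codas are permitted; onsets are limited to one consonant).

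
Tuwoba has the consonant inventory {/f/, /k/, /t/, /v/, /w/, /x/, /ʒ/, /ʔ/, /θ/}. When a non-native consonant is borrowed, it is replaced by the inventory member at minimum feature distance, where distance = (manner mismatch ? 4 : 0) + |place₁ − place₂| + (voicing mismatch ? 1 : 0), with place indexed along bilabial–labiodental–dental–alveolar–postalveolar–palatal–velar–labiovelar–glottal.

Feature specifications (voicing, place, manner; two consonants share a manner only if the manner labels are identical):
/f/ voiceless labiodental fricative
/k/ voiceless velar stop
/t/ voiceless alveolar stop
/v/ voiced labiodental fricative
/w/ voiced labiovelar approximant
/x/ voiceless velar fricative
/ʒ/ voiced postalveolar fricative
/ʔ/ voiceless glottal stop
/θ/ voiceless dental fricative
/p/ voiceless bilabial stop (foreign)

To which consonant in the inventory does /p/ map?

/t/ is closest: same manner (stop), place distance 3 (bilabial→alveolar), same voicing; total 3. Next closest is /f/ at distance 5.

t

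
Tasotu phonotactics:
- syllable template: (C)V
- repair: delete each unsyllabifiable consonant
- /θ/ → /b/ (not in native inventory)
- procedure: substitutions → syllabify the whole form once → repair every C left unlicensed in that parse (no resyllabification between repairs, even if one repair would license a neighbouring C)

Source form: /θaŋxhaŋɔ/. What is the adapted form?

bahaŋɔ

Substitution: /θ/ → /b/, giving /baŋxhaŋɔ/.
Under (C)V, the unsyllabifiable consonants are /ŋ/, /x/ (no codas are permitted; onsets are limited to one consonant).
Deletion applies to /ŋ/, /x/.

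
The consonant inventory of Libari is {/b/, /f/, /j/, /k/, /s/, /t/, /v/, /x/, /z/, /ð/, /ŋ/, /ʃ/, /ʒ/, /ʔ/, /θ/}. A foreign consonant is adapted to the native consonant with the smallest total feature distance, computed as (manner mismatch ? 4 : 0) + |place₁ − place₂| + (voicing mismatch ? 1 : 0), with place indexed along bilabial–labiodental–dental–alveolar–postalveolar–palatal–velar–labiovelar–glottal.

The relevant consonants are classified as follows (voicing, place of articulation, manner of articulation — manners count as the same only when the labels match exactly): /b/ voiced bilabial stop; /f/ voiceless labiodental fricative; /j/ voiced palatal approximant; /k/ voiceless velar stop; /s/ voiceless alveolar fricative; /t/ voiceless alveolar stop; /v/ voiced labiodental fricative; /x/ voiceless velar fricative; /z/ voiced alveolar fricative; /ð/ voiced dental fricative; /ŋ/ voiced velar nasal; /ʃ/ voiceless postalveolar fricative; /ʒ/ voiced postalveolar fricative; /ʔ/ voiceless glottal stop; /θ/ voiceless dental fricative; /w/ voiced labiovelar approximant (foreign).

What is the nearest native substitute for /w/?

/j/ is closest: same manner (approximant), place distance 2 (labiovelar→palatal), same voicing; total 2. Next closest is /ŋ/ at distance 5.

j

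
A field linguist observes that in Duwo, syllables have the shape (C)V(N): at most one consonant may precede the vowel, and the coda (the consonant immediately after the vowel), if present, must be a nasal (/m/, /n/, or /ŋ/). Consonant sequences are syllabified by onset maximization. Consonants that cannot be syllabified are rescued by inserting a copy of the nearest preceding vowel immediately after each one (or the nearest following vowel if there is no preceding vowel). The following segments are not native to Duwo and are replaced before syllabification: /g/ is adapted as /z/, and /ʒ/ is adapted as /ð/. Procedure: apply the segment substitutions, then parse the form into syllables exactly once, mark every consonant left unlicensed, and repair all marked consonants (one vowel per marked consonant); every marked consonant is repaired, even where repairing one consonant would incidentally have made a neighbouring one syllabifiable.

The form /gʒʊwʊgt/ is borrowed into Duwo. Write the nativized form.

zʊðʊwʊzʊtʊ

Substitution: /g/ → /z/, /ʒ/ → /ð/, giving /zðʊwʊzt/.
Syllabifying with onset maximization leaves /z/, /z/, /t/ stranded (only a nasal (/m/, /n/, or /ŋ/) is licensed in coda position; onsets are limited to one consonant).
Inserting the epenthetic vowel yields /z/ → /zʊ/, /z/ → /zʊ/, /t/ → /tʊ/.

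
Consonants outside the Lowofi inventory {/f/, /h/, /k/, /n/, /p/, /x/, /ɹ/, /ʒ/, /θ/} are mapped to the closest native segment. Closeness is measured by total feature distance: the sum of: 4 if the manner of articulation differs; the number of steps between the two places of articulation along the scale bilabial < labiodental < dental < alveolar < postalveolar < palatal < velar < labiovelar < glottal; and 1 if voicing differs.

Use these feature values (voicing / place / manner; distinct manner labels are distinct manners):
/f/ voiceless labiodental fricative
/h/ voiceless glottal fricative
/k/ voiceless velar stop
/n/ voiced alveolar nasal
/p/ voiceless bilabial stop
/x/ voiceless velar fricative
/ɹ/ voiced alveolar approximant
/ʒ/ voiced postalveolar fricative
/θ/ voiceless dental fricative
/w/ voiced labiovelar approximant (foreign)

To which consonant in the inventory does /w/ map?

ɹ

/ɹ/ is closest: same manner (approximant), place distance 4 (labiovelar→alveolar), same voicing; total 4. Next closest is /h/ at distance 6.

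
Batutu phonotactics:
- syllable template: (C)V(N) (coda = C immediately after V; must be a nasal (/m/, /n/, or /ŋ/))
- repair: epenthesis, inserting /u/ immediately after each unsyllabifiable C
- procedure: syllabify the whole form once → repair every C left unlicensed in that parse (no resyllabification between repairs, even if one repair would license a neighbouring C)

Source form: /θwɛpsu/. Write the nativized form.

θuwɛpusu

The consonants /θ/, /p/ cannot be parsed into a legal (C)V(N) syllable (only a nasal (/m/, /n/, or /ŋ/) is licensed in coda position; onsets are limited to one consonant).
Epenthesis after each stranded consonant: /θ/ → /θu/, /p/ → /pu/.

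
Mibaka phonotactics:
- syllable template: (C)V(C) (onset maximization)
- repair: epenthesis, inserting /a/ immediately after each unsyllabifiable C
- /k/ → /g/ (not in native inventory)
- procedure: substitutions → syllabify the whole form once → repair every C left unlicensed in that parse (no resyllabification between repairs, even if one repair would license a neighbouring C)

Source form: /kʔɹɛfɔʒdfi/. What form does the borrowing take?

Substitution: /k/ → /g/, giving /gʔɹɛfɔʒdfi/.
The consonants /g/, /ʔ/, /d/ cannot be parsed into a legal (C)V(C) syllable (at most one coda consonant is licensed; onsets are limited to one consonant).
Inserting the epenthetic vowel yields /g/ → /ga/, /ʔ/ → /ʔa/, /d/ → /da/.

gaʔaɹɛfɔʒdafi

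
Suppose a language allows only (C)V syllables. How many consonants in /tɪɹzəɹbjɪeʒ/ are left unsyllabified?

4

Syllabifying with onset maximization leaves /ɹ/, /ɹ/, /b/, /ʒ/ stranded (no codas are permitted; onsets are limited to one consonant).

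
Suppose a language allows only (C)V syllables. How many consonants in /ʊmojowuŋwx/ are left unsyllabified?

The consonants /ŋ/, /w/, /x/ cannot be parsed into a legal (C)V syllable (no codas are permitted; onsets are limited to one consonant).

3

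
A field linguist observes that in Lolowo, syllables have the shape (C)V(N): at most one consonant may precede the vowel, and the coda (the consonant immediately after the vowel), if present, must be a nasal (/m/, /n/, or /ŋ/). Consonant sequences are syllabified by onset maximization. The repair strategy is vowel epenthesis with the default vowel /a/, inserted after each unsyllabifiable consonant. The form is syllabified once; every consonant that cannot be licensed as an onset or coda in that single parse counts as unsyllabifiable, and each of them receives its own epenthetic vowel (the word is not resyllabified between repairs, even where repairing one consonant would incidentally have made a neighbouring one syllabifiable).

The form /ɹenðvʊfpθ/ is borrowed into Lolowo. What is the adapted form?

Syllabifying with onset maximization leaves /ð/, /f/, /p/, /θ/ stranded (only a nasal (/m/, /n/, or /ŋ/) is licensed in coda position; onsets are limited to one consonant).
Epenthesis after each stranded consonant: /ð/ → /ða/, /f/ → /fa/, /p/ → /pa/, /θ/ → /θa/.

ɹenðavʊfapaθa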